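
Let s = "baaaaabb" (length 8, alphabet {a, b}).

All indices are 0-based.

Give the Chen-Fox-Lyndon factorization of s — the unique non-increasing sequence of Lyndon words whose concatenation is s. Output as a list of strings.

emit factor 1: 'b' (i=0, period=1)
emit factor 2: 'aaaaabb' (i=1, period=7)

["b", "aaaaabb"]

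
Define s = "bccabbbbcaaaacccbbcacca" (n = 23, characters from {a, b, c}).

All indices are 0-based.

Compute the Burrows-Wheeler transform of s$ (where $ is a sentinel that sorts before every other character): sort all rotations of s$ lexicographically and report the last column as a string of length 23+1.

accaaccaabbcbb$cbcbcabca

rank  rotation                  last
    0  $bccabbbbcaaaacccbbcacca  a
    1  a$bccabbbbcaaaacccbbcacc  c
    2  aaaacccbbcacca$bccabbbbc  c
    3  aaacccbbcacca$bccabbbbca  a
    4  aacccbbcacca$bccabbbbcaa  a
    5  abbbbcaaaacccbbcacca$bcc  c
    6  acca$bccabbbbcaaaacccbbc  c
    7  acccbbcacca$bccabbbbcaaa  a
    8  bbbbcaaaacccbbcacca$bcca  a
    9  bbbcaaaacccbbcacca$bccab  b
   10  bbcaaaacccbbcacca$bccabb  b
   11  bbcacca$bccabbbbcaaaaccc  c
   12  bcaaaacccbbcacca$bccabbb  b
   13  bcacca$bccabbbbcaaaacccb  b
   14  bccabbbbcaaaacccbbcacca$  $
   15  ca$bccabbbbcaaaacccbbcac  c
   16  caaaacccbbcacca$bccabbbb  b
   17  cabbbbcaaaacccbbcacca$bc  c
   18  cacca$bccabbbbcaaaacccbb  b
   19  cbbcacca$bccabbbbcaaaacc  c
   20  cca$bccabbbbcaaaacccbbca  a
   21  ccabbbbcaaaacccbbcacca$b  b
   22  ccbbcacca$bccabbbbcaaaac  c
   23  cccbbcacca$bccabbbbcaaaa  a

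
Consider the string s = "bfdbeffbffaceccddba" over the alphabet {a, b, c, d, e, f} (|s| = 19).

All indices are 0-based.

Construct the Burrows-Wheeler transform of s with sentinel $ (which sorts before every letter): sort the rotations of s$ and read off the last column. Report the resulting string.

abfdd$fecadfccbffbbe

rank  rotation              last
    0  $bfdbeffbffaceccddba  a
    1  a$bfdbeffbffaceccddb  b
    2  aceccddba$bfdbeffbff  f
    3  ba$bfdbeffbffaceccdd  d
    4  beffbffaceccddba$bfd  d
    5  bfdbeffbffaceccddba$  $
    6  bffaceccddba$bfdbeff  f
    7  ccddba$bfdbeffbfface  e
    8  cddba$bfdbeffbffacec  c
    9  ceccddba$bfdbeffbffa  a
   10  dba$bfdbeffbffaceccd  d
   11  dbeffbffaceccddba$bf  f
   12  ddba$bfdbeffbffacecc  c
   13  eccddba$bfdbeffbffac  c
   14  effbffaceccddba$bfdb  b
   15  faceccddba$bfdbeffbf  f
   16  fbffaceccddba$bfdbef  f
   17  fdbeffbffaceccddba$b  b
   18  ffaceccddba$bfdbeffb  b
   19  ffbffaceccddba$bfdbe  e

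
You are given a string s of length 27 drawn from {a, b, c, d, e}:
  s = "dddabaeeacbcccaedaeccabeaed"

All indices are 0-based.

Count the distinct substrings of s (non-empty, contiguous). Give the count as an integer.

rank→(start, suffix):
  0 → (3, 'abaeeacbcccaedaeccabeaed')
  1 → (21, 'abeaed')
  2 → (8, 'acbcccaedaeccabeaed')
  3 → (17, 'aeccabeaed')
  4 → (24, 'aed')
  5 → (14, 'aedaeccabeaed')
  6 → (5, 'aeeacbcccaedaeccabeaed')
  7 → (4, 'baeeacbcccaedaeccabeaed')
  8 → (10, 'bcccaedaeccabeaed')
  9 → (22, 'beaed')
  10 → (20, 'cabeaed')
  11 → (13, 'caedaeccabeaed')
  12 → (9, 'cbcccaedaeccabeaed')
  13 → (19, 'ccabeaed')
  14 → (12, 'ccaedaeccabeaed')
  15 → (11, 'cccaedaeccabeaed')
  16 → (26, 'd')
  17 → (2, 'dabaeeacbcccaedaeccabeaed')
  18 → (16, 'daeccabeaed')
  19 → (1, 'ddabaeeacbcccaedaeccabeaed')
  20 → (0, 'dddabaeeacbcccaedaeccabeaed')
  21 → (7, 'eacbcccaedaeccabeaed')
  22 → (23, 'eaed')
  23 → (18, 'eccabeaed')
  24 → (25, 'ed')
  25 → (15, 'edaeccabeaed')
  26 → (6, 'eeacbcccaedaeccabeaed')

SA = [3, 21, 8, 17, 24, 14, 5, 4, 10, 22, 20, 13, 9, 19, 12, 11, 26, 2, 16, 1, 0, 7, 23, 18, 25, 15, 6]
[i] adj suffixes → lcp
  [1] 3/21 → 2 ('ab')
  [2] 21/8 → 1 ('a')
  [3] 8/17 → 1 ('a')
  [4] 17/24 → 2 ('ae')
  [5] 24/14 → 3 ('aed')
  [6] 14/5 → 2 ('ae')
  [7] 5/4 → 0 ('')
  [8] 4/10 → 1 ('b')
  [9] 10/22 → 1 ('b')
  [10] 22/20 → 0 ('')
  [11] 20/13 → 2 ('ca')
  [12] 13/9 → 1 ('c')
  [13] 9/19 → 1 ('c')
  [14] 19/12 → 3 ('cca')
  [15] 12/11 → 2 ('cc')
  [16] 11/26 → 0 ('')
  [17] 26/2 → 1 ('d')
  [18] 2/16 → 2 ('da')
  [19] 16/1 → 1 ('d')
  [20] 1/0 → 2 ('dd')
  [21] 0/7 → 0 ('')
  [22] 7/23 → 2 ('ea')
  [23] 23/18 → 1 ('e')
  [24] 18/25 → 1 ('e')
  [25] 25/15 → 2 ('ed')
  [26] 15/6 → 1 ('e')

n(n+1)/2 = 27·28/2 = 378
Σ LCP = 0 + 2 + 1 + 1 + 2 + 3 + 2 + 0 + 1 + 1 + 0 + 2 + 1 + 1 + 3 + 2 + 0 + 1 + 2 + 1 + 2 + 0 + 2 + 1 + 1 + 2 + 1 = 35
distinct = 378 − 35 = 343

343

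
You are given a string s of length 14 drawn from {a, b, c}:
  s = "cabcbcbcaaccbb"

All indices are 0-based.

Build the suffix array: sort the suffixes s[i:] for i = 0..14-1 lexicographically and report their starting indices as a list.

rank | idx | suffix
   0 |   8 | aaccbb
   1 |   1 | abcbcbcaaccbb
   2 |   9 | accbb
   3 |  13 | b
   4 |  12 | bb
   5 |   6 | bcaaccbb
   6 |   4 | bcbcaaccbb
   7 |   2 | bcbcbcaaccbb
   8 |   7 | caaccbb
   9 |   0 | cabcbcbcaaccbb
  10 |  11 | cbb
  11 |   5 | cbcaaccbb
  12 |   3 | cbcbcaaccbb
  13 |  10 | ccbb

[8, 1, 9, 13, 12, 6, 4, 2, 7, 0, 11, 5, 3, 10]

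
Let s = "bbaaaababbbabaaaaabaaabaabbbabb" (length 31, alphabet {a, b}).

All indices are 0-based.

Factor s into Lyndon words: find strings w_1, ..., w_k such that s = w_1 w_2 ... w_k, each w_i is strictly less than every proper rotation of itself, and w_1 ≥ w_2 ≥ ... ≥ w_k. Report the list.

emit factor 1: 'b' (i=0, period=1)
emit factor 2: 'b' (i=1, period=1)
emit factor 3: 'aaaababbbab' (i=2, period=11)
emit factor 4: 'aaaaabaaabaabbbabb' (i=13, period=18)

["b", "b", "aaaababbbab", "aaaaabaaabaabbbabb"]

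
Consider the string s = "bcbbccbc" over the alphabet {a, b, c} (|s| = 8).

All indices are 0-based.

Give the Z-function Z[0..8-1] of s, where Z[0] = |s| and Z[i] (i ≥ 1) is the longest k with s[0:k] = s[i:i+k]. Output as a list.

[8, 0, 1, 2, 0, 0, 2, 0]

Z[0]=8
i=1: i≥r, start 0; Z[1]=0
i=2: i≥r, start 0; Z[2]=1 extend→box=[2,3)
i=3: i≥r, start 0; Z[3]=2 extend→box=[3,5)
i=4: min(r-i=1, Z[1]=0)=0; Z[4]=0
i=5: i≥r, start 0; Z[5]=0
i=6: i≥r, start 0; Z[6]=2 extend→box=[6,8)
i=7: min(r-i=1, Z[1]=0)=0; Z[7]=0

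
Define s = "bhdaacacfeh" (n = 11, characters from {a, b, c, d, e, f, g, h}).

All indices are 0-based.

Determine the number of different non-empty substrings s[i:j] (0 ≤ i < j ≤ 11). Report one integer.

rank→(start, suffix):
  0 → (3, 'aacacfeh')
  1 → (4, 'acacfeh')
  2 → (6, 'acfeh')
  3 → (0, 'bhdaacacfeh')
  4 → (5, 'cacfeh')
  5 → (7, 'cfeh')
  6 → (2, 'daacacfeh')
  7 → (9, 'eh')
  8 → (8, 'feh')
  9 → (10, 'h')
  10 → (1, 'hdaacacfeh')

SA = [3, 4, 6, 0, 5, 7, 2, 9, 8, 10, 1]
[i] adj suffixes → lcp
  [1] 3/4 → 1 ('a')
  [2] 4/6 → 2 ('ac')
  [3] 6/0 → 0 ('')
  [4] 0/5 → 0 ('')
  [5] 5/7 → 1 ('c')
  [6] 7/2 → 0 ('')
  [7] 2/9 → 0 ('')
  [8] 9/8 → 0 ('')
  [9] 8/10 → 0 ('')
  [10] 10/1 → 1 ('h')

n(n+1)/2 = 11·12/2 = 66
Σ LCP = 0 + 1 + 2 + 0 + 0 + 1 + 0 + 0 + 0 + 0 + 1 = 5
distinct = 66 − 5 = 61

61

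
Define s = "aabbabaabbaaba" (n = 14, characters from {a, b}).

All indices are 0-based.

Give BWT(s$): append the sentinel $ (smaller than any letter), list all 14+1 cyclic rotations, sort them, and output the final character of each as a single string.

abbb$abaaababaa

rank  rotation         last
    0  $aabbabaabbaaba  a
    1  a$aabbabaabbaab  b
    2  aaba$aabbabaabb  b
    3  aabbaaba$aabbab  b
    4  aabbabaabbaaba$  $
    5  aba$aabbabaabba  a
    6  abaabbaaba$aabb  b
    7  abbaaba$aabbaba  a
    8  abbabaabbaaba$a  a
    9  ba$aabbabaabbaa  a
   10  baaba$aabbabaab  b
   11  baabbaaba$aabba  a
   12  babaabbaaba$aab  b
   13  bbaaba$aabbabaa  a
   14  bbabaabbaaba$aa  a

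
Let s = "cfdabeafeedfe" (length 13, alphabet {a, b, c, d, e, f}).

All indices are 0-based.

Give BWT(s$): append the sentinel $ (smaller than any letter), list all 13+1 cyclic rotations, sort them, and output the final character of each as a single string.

rank  rotation        last
    0  $cfdabeafeedfe  e
    1  abeafeedfe$cfd  d
    2  afeedfe$cfdabe  e
    3  beafeedfe$cfda  a
    4  cfdabeafeedfe$  $
    5  dabeafeedfe$cf  f
    6  dfe$cfdabeafee  e
    7  e$cfdabeafeedf  f
    8  eafeedfe$cfdab  b
    9  edfe$cfdabeafe  e
   10  eedfe$cfdabeaf  f
   11  fdabeafeedfe$c  c
   12  fe$cfdabeafeed  d
   13  feedfe$cfdabea  a

edea$fefbefcda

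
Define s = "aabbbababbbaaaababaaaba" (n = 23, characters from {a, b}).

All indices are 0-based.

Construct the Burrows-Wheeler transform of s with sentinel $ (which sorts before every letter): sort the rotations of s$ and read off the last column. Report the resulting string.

rank  rotation                  last
    0  $aabbbababbbaaaababaaaba  a
    1  a$aabbbababbbaaaababaaab  b
    2  aaaababaaaba$aabbbababbb  b
    3  aaaba$aabbbababbbaaaabab  b
    4  aaababaaaba$aabbbababbba  a
    5  aaba$aabbbababbbaaaababa  a
    6  aababaaaba$aabbbababbbaa  a
    7  aabbbababbbaaaababaaaba$  $
    8  aba$aabbbababbbaaaababaa  a
    9  abaaaba$aabbbababbbaaaab  b
   10  ababaaaba$aabbbababbbaaa  a
   11  ababbbaaaababaaaba$aabbb  b
   12  abbbaaaababaaaba$aabbbab  b
   13  abbbababbbaaaababaaaba$a  a
   14  ba$aabbbababbbaaaababaaa  a
   15  baaaababaaaba$aabbbababb  b
   16  baaaba$aabbbababbbaaaaba  a
   17  babaaaba$aabbbababbbaaaa  a
   18  bababbbaaaababaaaba$aabb  b
   19  babbbaaaababaaaba$aabbba  a
   20  bbaaaababaaaba$aabbbabab  b
   21  bbababbbaaaababaaaba$aab  b
   22  bbbaaaababaaaba$aabbbaba  a
   23  bbbababbbaaaababaaaba$aa  a

abbbaaa$ababbaabaababbaa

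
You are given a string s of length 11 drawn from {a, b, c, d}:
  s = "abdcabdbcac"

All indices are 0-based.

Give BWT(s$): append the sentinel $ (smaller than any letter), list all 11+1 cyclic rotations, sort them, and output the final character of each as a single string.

cc$cdaaadbbb

rank  rotation      last
    0  $abdcabdbcac  c
    1  abdbcac$abdc  c
    2  abdcabdbcac$  $
    3  ac$abdcabdbc  c
    4  bcac$abdcabd  d
    5  bdbcac$abdca  a
    6  bdcabdbcac$a  a
    7  c$abdcabdbca  a
    8  cabdbcac$abd  d
    9  cac$abdcabdb  b
   10  dbcac$abdcab  b
   11  dcabdbcac$ab  b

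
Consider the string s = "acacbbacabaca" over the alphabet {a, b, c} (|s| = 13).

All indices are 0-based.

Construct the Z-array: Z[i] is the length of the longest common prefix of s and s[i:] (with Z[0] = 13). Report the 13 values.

Z[0]=13
i=1: fresh scan; Z[1]=0
i=2: fresh scan; Z[2]=2 extend→box=[2,4)
i=3: min(r-i=1, Z[1]=0)=0; Z[3]=0
i=4: fresh scan; Z[4]=0
i=5: fresh scan; Z[5]=0
i=6: fresh scan; Z[6]=3 extend→box=[6,9)
i=7: min(r-i=2, Z[1]=0)=0; Z[7]=0
i=8: min(r-i=1, Z[2]=2)=1; Z[8]=1
i=9: fresh scan; Z[9]=0
i=10: fresh scan; Z[10]=3 extend→box=[10,13)
i=11: min(r-i=2, Z[1]=0)=0; Z[11]=0
i=12: min(r-i=1, Z[2]=2)=1; Z[12]=1

[13, 0, 2, 0, 0, 0, 3, 0, 1, 0, 3, 0, 1]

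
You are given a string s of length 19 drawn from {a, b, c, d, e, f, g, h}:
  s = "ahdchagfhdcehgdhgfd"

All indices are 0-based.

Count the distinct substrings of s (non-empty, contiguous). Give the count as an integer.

sorted suffixes:
  #0 SA[0]=5  'agfhdcehgdhgfd'
  #1 SA[1]=0  'ahdchagfhdcehgdhgfd'
  #2 SA[2]=10  'cehgdhgfd'
  #3 SA[3]=3  'chagfhdcehgdhgfd'
  #4 SA[4]=18  'd'
  #5 SA[5]=9  'dcehgdhgfd'
  #6 SA[6]=2  'dchagfhdcehgdhgfd'
  #7 SA[7]=14  'dhgfd'
  #8 SA[8]=11  'ehgdhgfd'
  #9 SA[9]=17  'fd'
  #10 SA[10]=7  'fhdcehgdhgfd'
  #11 SA[11]=13  'gdhgfd'
  #12 SA[12]=16  'gfd'
  #13 SA[13]=6  'gfhdcehgdhgfd'
  #14 SA[14]=4  'hagfhdcehgdhgfd'
  #15 SA[15]=8  'hdcehgdhgfd'
  #16 SA[16]=1  'hdchagfhdcehgdhgfd'
  #17 SA[17]=12  'hgdhgfd'
  #18 SA[18]=15  'hgfd'

SA = [5, 0, 10, 3, 18, 9, 2, 14, 11, 17, 7, 13, 16, 6, 4, 8, 1, 12, 15]
rank  pair      lcp
   1  s[5:],s[0:]  1  'a'
   2  s[0:],s[10:]  0  ''
   3  s[10:],s[3:]  1  'c'
   4  s[3:],s[18:]  0  ''
   5  s[18:],s[9:]  1  'd'
   6  s[9:],s[2:]  2  'dc'
   7  s[2:],s[14:]  1  'd'
   8  s[14:],s[11:]  0  ''
   9  s[11:],s[17:]  0  ''
  10  s[17:],s[7:]  1  'f'
  11  s[7:],s[13:]  0  ''
  12  s[13:],s[16:]  1  'g'
  13  s[16:],s[6:]  2  'gf'
  14  s[6:],s[4:]  0  ''
  15  s[4:],s[8:]  1  'h'
  16  s[8:],s[1:]  3  'hdc'
  17  s[1:],s[12:]  1  'h'
  18  s[12:],s[15:]  2  'hg'

n(n+1)/2 = 19·20/2 = 190
Σ LCP = 0 + 1 + 0 + 1 + 0 + 1 + 2 + 1 + 0 + 0 + 1 + 0 + 1 + 2 + 0 + 1 + 3 + 1 + 2 = 17
distinct = 190 − 17 = 173

173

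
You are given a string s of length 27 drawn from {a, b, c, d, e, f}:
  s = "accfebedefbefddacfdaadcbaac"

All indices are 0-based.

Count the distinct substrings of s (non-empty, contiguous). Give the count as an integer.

349

sorted suffixes:
  #0 SA[0]=24  'aac'
  #1 SA[1]=19  'aadcbaac'
  #2 SA[2]=25  'ac'
  #3 SA[3]=0  'accfebedefbefddacfdaadcbaac'
  #4 SA[4]=15  'acfdaadcbaac'
  #5 SA[5]=20  'adcbaac'
  #6 SA[6]=23  'baac'
  #7 SA[7]=5  'bedefbefddacfdaadcbaac'
  #8 SA[8]=10  'befddacfdaadcbaac'
  #9 SA[9]=26  'c'
  #10 SA[10]=22  'cbaac'
  #11 SA[11]=1  'ccfebedefbefddacfdaadcbaac'
  #12 SA[12]=16  'cfdaadcbaac'
  #13 SA[13]=2  'cfebedefbefddacfdaadcbaac'
  #14 SA[14]=18  'daadcbaac'
  #15 SA[15]=14  'dacfdaadcbaac'
  #16 SA[16]=21  'dcbaac'
  #17 SA[17]=13  'ddacfdaadcbaac'
  #18 SA[18]=7  'defbefddacfdaadcbaac'
  #19 SA[19]=4  'ebedefbefddacfdaadcbaac'
  #20 SA[20]=6  'edefbefddacfdaadcbaac'
  #21 SA[21]=8  'efbefddacfdaadcbaac'
  #22 SA[22]=11  'efddacfdaadcbaac'
  #23 SA[23]=9  'fbefddacfdaadcbaac'
  #24 SA[24]=17  'fdaadcbaac'
  #25 SA[25]=12  'fddacfdaadcbaac'
  #26 SA[26]=3  'febedefbefddacfdaadcbaac'

SA = [24, 19, 25, 0, 15, 20, 23, 5, 10, 26, 22, 1, 16, 2, 18, 14, 21, 13, 7, 4, 6, 8, 11, 9, 17, 12, 3]
i: (SA[i-1],SA[i]) lcp shared
  1: (24,19) 2 'aa'
  2: (19,25) 1 'a'
  3: (25,0) 2 'ac'
  4: (0,15) 2 'ac'
  5: (15,20) 1 'a'
  6: (20,23) 0 ''
  7: (23,5) 1 'b'
  8: (5,10) 2 'be'
  9: (10,26) 0 ''
  10: (26,22) 1 'c'
  11: (22,1) 1 'c'
  12: (1,16) 1 'c'
  13: (16,2) 2 'cf'
  14: (2,18) 0 ''
  15: (18,14) 2 'da'
  16: (14,21) 1 'd'
  17: (21,13) 1 'd'
  18: (13,7) 1 'd'
  19: (7,4) 0 ''
  20: (4,6) 1 'e'
  21: (6,8) 1 'e'
  22: (8,11) 2 'ef'
  23: (11,9) 0 ''
  24: (9,17) 1 'f'
  25: (17,12) 2 'fd'
  26: (12,3) 1 'f'

n(n+1)/2 = 27·28/2 = 378
Σ LCP = 0 + 2 + 1 + 2 + 2 + 1 + 0 + 1 + 2 + 0 + 1 + 1 + 1 + 2 + 0 + 2 + 1 + 1 + 1 + 0 + 1 + 1 + 2 + 0 + 1 + 2 + 1 = 29
distinct = 378 − 29 = 349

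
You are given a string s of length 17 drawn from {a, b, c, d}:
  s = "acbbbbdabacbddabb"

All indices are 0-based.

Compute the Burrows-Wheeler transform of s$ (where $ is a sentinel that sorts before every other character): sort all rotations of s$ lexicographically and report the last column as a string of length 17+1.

bdd$bbaacbbbcaabdb

rank  rotation            last
    0  $acbbbbdabacbddabb  b
    1  abacbddabb$acbbbbd  d
    2  abb$acbbbbdabacbdd  d
    3  acbbbbdabacbddabb$  $
    4  acbddabb$acbbbbdab  b
    5  b$acbbbbdabacbddab  b
    6  bacbddabb$acbbbbda  a
    7  bb$acbbbbdabacbdda  a
    8  bbbbdabacbddabb$ac  c
    9  bbbdabacbddabb$acb  b
   10  bbdabacbddabb$acbb  b
   11  bdabacbddabb$acbbb  b
   12  bddabb$acbbbbdabac  c
   13  cbbbbdabacbddabb$a  a
   14  cbddabb$acbbbbdaba  a
   15  dabacbddabb$acbbbb  b
   16  dabb$acbbbbdabacbd  d
   17  ddabb$acbbbbdabacb  b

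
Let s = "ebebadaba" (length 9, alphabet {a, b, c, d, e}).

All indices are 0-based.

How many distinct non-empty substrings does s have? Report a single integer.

38

rank→(start, suffix):
  0 → (8, 'a')
  1 → (6, 'aba')
  2 → (4, 'adaba')
  3 → (7, 'ba')
  4 → (3, 'badaba')
  5 → (1, 'bebadaba')
  6 → (5, 'daba')
  7 → (2, 'ebadaba')
  8 → (0, 'ebebadaba')

SA = [8, 6, 4, 7, 3, 1, 5, 2, 0]
[i] adj suffixes → lcp
  [1] 8/6 → 1 ('a')
  [2] 6/4 → 1 ('a')
  [3] 4/7 → 0 ('')
  [4] 7/3 → 2 ('ba')
  [5] 3/1 → 1 ('b')
  [6] 1/5 → 0 ('')
  [7] 5/2 → 0 ('')
  [8] 2/0 → 2 ('eb')

n(n+1)/2 = 9·10/2 = 45
Σ LCP = 0 + 1 + 1 + 0 + 2 + 1 + 0 + 0 + 2 = 7
distinct = 45 − 7 = 38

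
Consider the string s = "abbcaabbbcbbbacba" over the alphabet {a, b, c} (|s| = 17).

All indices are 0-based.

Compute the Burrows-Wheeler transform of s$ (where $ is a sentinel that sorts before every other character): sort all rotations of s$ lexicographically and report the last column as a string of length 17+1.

rank  rotation            last
    0  $abbcaabbbcbbbacba  a
    1  a$abbcaabbbcbbbacb  b
    2  aabbbcbbbacba$abbc  c
    3  abbbcbbbacba$abbca  a
    4  abbcaabbbcbbbacba$  $
    5  acba$abbcaabbbcbbb  b
    6  ba$abbcaabbbcbbbac  c
    7  bacba$abbcaabbbcbb  b
    8  bbacba$abbcaabbbcb  b
    9  bbbacba$abbcaabbbc  c
   10  bbbcbbbacba$abbcaa  a
   11  bbcaabbbcbbbacba$a  a
   12  bbcbbbacba$abbcaab  b
   13  bcaabbbcbbbacba$ab  b
   14  bcbbbacba$abbcaabb  b
   15  caabbbcbbbacba$abb  b
   16  cba$abbcaabbbcbbba  a
   17  cbbbacba$abbcaabbb  b

abca$bcbbcaabbbbab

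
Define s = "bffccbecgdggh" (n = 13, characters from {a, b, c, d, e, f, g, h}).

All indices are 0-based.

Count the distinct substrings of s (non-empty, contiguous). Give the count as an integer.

85

rank→(start, suffix):
  0 → (5, 'becgdggh')
  1 → (0, 'bffccbecgdggh')
  2 → (4, 'cbecgdggh')
  3 → (3, 'ccbecgdggh')
  4 → (7, 'cgdggh')
  5 → (9, 'dggh')
  6 → (6, 'ecgdggh')
  7 → (2, 'fccbecgdggh')
  8 → (1, 'ffccbecgdggh')
  9 → (8, 'gdggh')
  10 → (10, 'ggh')
  11 → (11, 'gh')
  12 → (12, 'h')

SA = [5, 0, 4, 3, 7, 9, 6, 2, 1, 8, 10, 11, 12]
i: (SA[i-1],SA[i]) lcp shared
  1: (5,0) 1 'b'
  2: (0,4) 0 ''
  3: (4,3) 1 'c'
  4: (3,7) 1 'c'
  5: (7,9) 0 ''
  6: (9,6) 0 ''
  7: (6,2) 0 ''
  8: (2,1) 1 'f'
  9: (1,8) 0 ''
  10: (8,10) 1 'g'
  11: (10,11) 1 'g'
  12: (11,12) 0 ''

n(n+1)/2 = 13·14/2 = 91
Σ LCP = 0 + 1 + 0 + 1 + 1 + 0 + 0 + 0 + 1 + 0 + 1 + 1 + 0 = 6
distinct = 91 − 6 = 85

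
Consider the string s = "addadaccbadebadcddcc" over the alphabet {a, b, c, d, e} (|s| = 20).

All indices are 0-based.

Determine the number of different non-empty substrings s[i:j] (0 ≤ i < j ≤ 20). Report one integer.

rank | idx | suffix
   0 |   5 | accbadebadcddcc
   1 |   3 | adaccbadebadcddcc
   2 |  13 | adcddcc
   3 |   0 | addadaccbadebadcddcc
   4 |   9 | adebadcddcc
   5 |  12 | badcddcc
   6 |   8 | badebadcddcc
   7 |  19 | c
   8 |   7 | cbadebadcddcc
   9 |  18 | cc
  10 |   6 | ccbadebadcddcc
  11 |  15 | cddcc
  12 |   4 | daccbadebadcddcc
  13 |   2 | dadaccbadebadcddcc
  14 |  17 | dcc
  15 |  14 | dcddcc
  16 |   1 | ddadaccbadebadcddcc
  17 |  16 | ddcc
  18 |  10 | debadcddcc
  19 |  11 | ebadcddcc

SA = [5, 3, 13, 0, 9, 12, 8, 19, 7, 18, 6, 15, 4, 2, 17, 14, 1, 16, 10, 11]
[i] adj suffixes → lcp
  [1] 5/3 → 1 ('a')
  [2] 3/13 → 2 ('ad')
  [3] 13/0 → 2 ('ad')
  [4] 0/9 → 2 ('ad')
  [5] 9/12 → 0 ('')
  [6] 12/8 → 3 ('bad')
  [7] 8/19 → 0 ('')
  [8] 19/7 → 1 ('c')
  [9] 7/18 → 1 ('c')
  [10] 18/6 → 2 ('cc')
  [11] 6/15 → 1 ('c')
  [12] 15/4 → 0 ('')
  [13] 4/2 → 2 ('da')
  [14] 2/17 → 1 ('d')
  [15] 17/14 → 2 ('dc')
  [16] 14/1 → 1 ('d')
  [17] 1/16 → 2 ('dd')
  [18] 16/10 → 1 ('d')
  [19] 10/11 → 0 ('')

n(n+1)/2 = 20·21/2 = 210
Σ LCP = 0 + 1 + 2 + 2 + 2 + 0 + 3 + 0 + 1 + 1 + 2 + 1 + 0 + 2 + 1 + 2 + 1 + 2 + 1 + 0 = 24
distinct = 210 − 24 = 186

186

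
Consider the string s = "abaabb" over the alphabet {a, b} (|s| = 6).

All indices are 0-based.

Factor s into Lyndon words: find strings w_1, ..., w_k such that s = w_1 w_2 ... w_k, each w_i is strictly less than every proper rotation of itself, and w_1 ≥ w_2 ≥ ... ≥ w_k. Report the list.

["ab", "aabb"]

emit factor 1: 'ab' (i=0, period=2)
emit factor 2: 'aabb' (i=2, period=4)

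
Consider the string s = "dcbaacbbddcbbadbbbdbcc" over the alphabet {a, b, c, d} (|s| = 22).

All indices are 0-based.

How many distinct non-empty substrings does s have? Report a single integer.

rank | idx | suffix
   0 |   3 | aacbbddcbbadbbbdbcc
   1 |   4 | acbbddcbbadbbbdbcc
   2 |  13 | adbbbdbcc
   3 |   2 | baacbbddcbbadbbbdbcc
   4 |  12 | badbbbdbcc
   5 |  11 | bbadbbbdbcc
   6 |  15 | bbbdbcc
   7 |  16 | bbdbcc
   8 |   6 | bbddcbbadbbbdbcc
   9 |  19 | bcc
  10 |  17 | bdbcc
  11 |   7 | bddcbbadbbbdbcc
  12 |  21 | c
  13 |   1 | cbaacbbddcbbadbbbdbcc
  14 |  10 | cbbadbbbdbcc
  15 |   5 | cbbddcbbadbbbdbcc
  16 |  20 | cc
  17 |  14 | dbbbdbcc
  18 |  18 | dbcc
  19 |   0 | dcbaacbbddcbbadbbbdbcc
  20 |   9 | dcbbadbbbdbcc
  21 |   8 | ddcbbadbbbdbcc

SA = [3, 4, 13, 2, 12, 11, 15, 16, 6, 19, 17, 7, 21, 1, 10, 5, 20, 14, 18, 0, 9, 8]
rank  pair      lcp
   1  s[3:],s[4:]  1  'a'
   2  s[4:],s[13:]  1  'a'
   3  s[13:],s[2:]  0  ''
   4  s[2:],s[12:]  2  'ba'
   5  s[12:],s[11:]  1  'b'
   6  s[11:],s[15:]  2  'bb'
   7  s[15:],s[16:]  2  'bb'
   8  s[16:],s[6:]  3  'bbd'
   9  s[6:],s[19:]  1  'b'
  10  s[19:],s[17:]  1  'b'
  11  s[17:],s[7:]  2  'bd'
  12  s[7:],s[21:]  0  ''
  13  s[21:],s[1:]  1  'c'
  14  s[1:],s[10:]  2  'cb'
  15  s[10:],s[5:]  3  'cbb'
  16  s[5:],s[20:]  1  'c'
  17  s[20:],s[14:]  0  ''
  18  s[14:],s[18:]  2  'db'
  19  s[18:],s[0:]  1  'd'
  20  s[0:],s[9:]  3  'dcb'
  21  s[9:],s[8:]  1  'd'

n(n+1)/2 = 22·23/2 = 253
Σ LCP = 0 + 1 + 1 + 0 + 2 + 1 + 2 + 2 + 3 + 1 + 1 + 2 + 0 + 1 + 2 + 3 + 1 + 0 + 2 + 1 + 3 + 1 = 30
distinct = 253 − 30 = 223

223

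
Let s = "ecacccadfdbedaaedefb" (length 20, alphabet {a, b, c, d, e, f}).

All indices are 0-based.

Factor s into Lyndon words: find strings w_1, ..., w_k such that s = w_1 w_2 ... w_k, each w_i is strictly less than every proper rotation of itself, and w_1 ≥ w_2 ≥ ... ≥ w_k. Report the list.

emit factor 1: 'e' (i=0, period=1)
emit factor 2: 'c' (i=1, period=1)
emit factor 3: 'acccadfdbed' (i=2, period=11)
emit factor 4: 'aaedefb' (i=13, period=7)

["e", "c", "acccadfdbed", "aaedefb"]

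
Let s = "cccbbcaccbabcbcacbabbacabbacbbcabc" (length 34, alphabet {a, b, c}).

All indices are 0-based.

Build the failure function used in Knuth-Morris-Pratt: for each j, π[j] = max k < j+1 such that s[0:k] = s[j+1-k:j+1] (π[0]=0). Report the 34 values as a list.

[0, 1, 2, 0, 0, 1, 0, 1, 2, 0, 0, 0, 1, 0, 1, 0, 1, 0, 0, 0, 0, 0, 1, 0, 0, 0, 0, 1, 0, 0, 1, 0, 0, 1]

π[0] = 0
j=1 s[j]='c': π[1]=1 (border 'c')
j=2 s[j]='c': π[2]=2 (border 'cc')
j=3 s[j]='b': k: 2→1→0; π[3]=0 (border '')
j=4 s[j]='b': π[4]=0 (border '')
j=5 s[j]='c': π[5]=1 (border 'c')
j=6 s[j]='a': k: 1→0; π[6]=0 (border '')
j=7 s[j]='c': π[7]=1 (border 'c')
j=8 s[j]='c': π[8]=2 (border 'cc')
j=9 s[j]='b': k: 2→1→0; π[9]=0 (border '')
j=10 s[j]='a': π[10]=0 (border '')
j=11 s[j]='b': π[11]=0 (border '')
j=12 s[j]='c': π[12]=1 (border 'c')
j=13 s[j]='b': k: 1→0; π[13]=0 (border '')
j=14 s[j]='c': π[14]=1 (border 'c')
j=15 s[j]='a': k: 1→0; π[15]=0 (border '')
j=16 s[j]='c': π[16]=1 (border 'c')
j=17 s[j]='b': k: 1→0; π[17]=0 (border '')
j=18 s[j]='a': π[18]=0 (border '')
j=19 s[j]='b': π[19]=0 (border '')
j=20 s[j]='b': π[20]=0 (border '')
j=21 s[j]='a': π[21]=0 (border '')
j=22 s[j]='c': π[22]=1 (border 'c')
j=23 s[j]='a': k: 1→0; π[23]=0 (border '')
j=24 s[j]='b': π[24]=0 (border '')
j=25 s[j]='b': π[25]=0 (border '')
j=26 s[j]='a': π[26]=0 (border '')
j=27 s[j]='c': π[27]=1 (border 'c')
j=28 s[j]='b': k: 1→0; π[28]=0 (border '')
j=29 s[j]='b': π[29]=0 (border '')
j=30 s[j]='c': π[30]=1 (border 'c')
j=31 s[j]='a': k: 1→0; π[31]=0 (border '')
j=32 s[j]='b': π[32]=0 (border '')
j=33 s[j]='c': π[33]=1 (border 'c')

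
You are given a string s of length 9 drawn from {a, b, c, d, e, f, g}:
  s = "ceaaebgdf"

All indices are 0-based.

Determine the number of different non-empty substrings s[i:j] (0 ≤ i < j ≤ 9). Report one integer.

43

rank→(start, suffix):
  0 → (2, 'aaebgdf')
  1 → (3, 'aebgdf')
  2 → (5, 'bgdf')
  3 → (0, 'ceaaebgdf')
  4 → (7, 'df')
  5 → (1, 'eaaebgdf')
  6 → (4, 'ebgdf')
  7 → (8, 'f')
  8 → (6, 'gdf')

SA = [2, 3, 5, 0, 7, 1, 4, 8, 6]
rank  pair      lcp
   1  s[2:],s[3:]  1  'a'
   2  s[3:],s[5:]  0  ''
   3  s[5:],s[0:]  0  ''
   4  s[0:],s[7:]  0  ''
   5  s[7:],s[1:]  0  ''
   6  s[1:],s[4:]  1  'e'
   7  s[4:],s[8:]  0  ''
   8  s[8:],s[6:]  0  ''

n(n+1)/2 = 9·10/2 = 45
Σ LCP = 0 + 1 + 0 + 0 + 0 + 0 + 1 + 0 + 0 = 2
distinct = 45 − 2 = 43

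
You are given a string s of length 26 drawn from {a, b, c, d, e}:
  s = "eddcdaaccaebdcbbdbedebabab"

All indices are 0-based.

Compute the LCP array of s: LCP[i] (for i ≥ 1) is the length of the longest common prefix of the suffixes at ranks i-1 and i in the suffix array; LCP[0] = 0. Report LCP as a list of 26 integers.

[0, 1, 2, 1, 1, 0, 1, 3, 1, 1, 2, 1, 0, 1, 1, 1, 0, 1, 1, 2, 1, 1, 0, 2, 1, 2]

rank | idx | suffix
   0 |   5 | aaccaebdcbbdbedebabab
   1 |  24 | ab
   2 |  22 | abab
   3 |   6 | accaebdcbbdbedebabab
   4 |   9 | aebdcbbdbedebabab
   5 |  25 | b
   6 |  23 | bab
   7 |  21 | babab
   8 |  14 | bbdbedebabab
   9 |  15 | bdbedebabab
  10 |  11 | bdcbbdbedebabab
  11 |  17 | bedebabab
  12 |   8 | caebdcbbdbedebabab
  13 |  13 | cbbdbedebabab
  14 |   7 | ccaebdcbbdbedebabab
  15 |   3 | cdaaccaebdcbbdbedebabab
  16 |   4 | daaccaebdcbbdbedebabab
  17 |  16 | dbedebabab
  18 |  12 | dcbbdbedebabab
  19 |   2 | dcdaaccaebdcbbdbedebabab
  20 |   1 | ddcdaaccaebdcbbdbedebabab
  21 |  19 | debabab
  22 |  20 | ebabab
  23 |  10 | ebdcbbdbedebabab
  24 |   0 | eddcdaaccaebdcbbdbedebabab
  25 |  18 | edebabab

SA = [5, 24, 22, 6, 9, 25, 23, 21, 14, 15, 11, 17, 8, 13, 7, 3, 4, 16, 12, 2, 1, 19, 20, 10, 0, 18]
[i] adj suffixes → lcp
  [1] 5/24 → 1 ('a')
  [2] 24/22 → 2 ('ab')
  [3] 22/6 → 1 ('a')
  [4] 6/9 → 1 ('a')
  [5] 9/25 → 0 ('')
  [6] 25/23 → 1 ('b')
  [7] 23/21 → 3 ('bab')
  [8] 21/14 → 1 ('b')
  [9] 14/15 → 1 ('b')
  [10] 15/11 → 2 ('bd')
  [11] 11/17 → 1 ('b')
  [12] 17/8 → 0 ('')
  [13] 8/13 → 1 ('c')
  [14] 13/7 → 1 ('c')
  [15] 7/3 → 1 ('c')
  [16] 3/4 → 0 ('')
  [17] 4/16 → 1 ('d')
  [18] 16/12 → 1 ('d')
  [19] 12/2 → 2 ('dc')
  [20] 2/1 → 1 ('d')
  [21] 1/19 → 1 ('d')
  [22] 19/20 → 0 ('')
  [23] 20/10 → 2 ('eb')
  [24] 10/0 → 1 ('e')
  [25] 0/18 → 2 ('ed')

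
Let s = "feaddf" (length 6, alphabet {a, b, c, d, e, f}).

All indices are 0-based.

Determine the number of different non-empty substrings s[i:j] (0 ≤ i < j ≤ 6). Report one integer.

19

rank | idx | suffix
   0 |   2 | addf
   1 |   3 | ddf
   2 |   4 | df
   3 |   1 | eaddf
   4 |   5 | f
   5 |   0 | feaddf

SA = [2, 3, 4, 1, 5, 0]
rank  pair      lcp
   1  s[2:],s[3:]  0  ''
   2  s[3:],s[4:]  1  'd'
   3  s[4:],s[1:]  0  ''
   4  s[1:],s[5:]  0  ''
   5  s[5:],s[0:]  1  'f'

n(n+1)/2 = 6·7/2 = 21
Σ LCP = 0 + 0 + 1 + 0 + 0 + 1 = 2
distinct = 21 − 2 = 19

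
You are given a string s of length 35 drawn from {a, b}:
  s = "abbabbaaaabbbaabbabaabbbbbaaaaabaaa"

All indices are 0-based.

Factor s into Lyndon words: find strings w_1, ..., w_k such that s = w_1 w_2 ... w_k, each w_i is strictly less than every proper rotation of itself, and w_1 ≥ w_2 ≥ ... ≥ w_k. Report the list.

emit factor 1: 'abb' (i=0, period=3)
emit factor 2: 'abb' (i=3, period=3)
emit factor 3: 'aaaabbbaabbabaabbbbb' (i=6, period=20)
emit factor 4: 'aaaaab' (i=26, period=6)
emit factor 5: 'a' (i=32, period=1)
emit factor 6: 'a' (i=33, period=1)
emit factor 7: 'a' (i=34, period=1)

["abb", "abb", "aaaabbbaabbabaabbbbb", "aaaaab", "a", "a", "a"]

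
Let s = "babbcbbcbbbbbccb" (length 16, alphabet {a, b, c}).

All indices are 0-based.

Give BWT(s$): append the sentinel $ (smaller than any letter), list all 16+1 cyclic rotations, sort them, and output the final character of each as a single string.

rank  rotation           last
    0  $babbcbbcbbbbbccb  b
    1  abbcbbcbbbbbccb$b  b
    2  b$babbcbbcbbbbbcc  c
    3  babbcbbcbbbbbccb$  $
    4  bbbbbccb$babbcbbc  c
    5  bbbbccb$babbcbbcb  b
    6  bbbccb$babbcbbcbb  b
    7  bbcbbbbbccb$babbc  c
    8  bbcbbcbbbbbccb$ba  a
    9  bbccb$babbcbbcbbb  b
   10  bcbbbbbccb$babbcb  b
   11  bcbbcbbbbbccb$bab  b
   12  bccb$babbcbbcbbbb  b
   13  cb$babbcbbcbbbbbc  c
   14  cbbbbbccb$babbcbb  b
   15  cbbcbbbbbccb$babb  b
   16  ccb$babbcbbcbbbbb  b

bbc$cbbcabbbbcbbb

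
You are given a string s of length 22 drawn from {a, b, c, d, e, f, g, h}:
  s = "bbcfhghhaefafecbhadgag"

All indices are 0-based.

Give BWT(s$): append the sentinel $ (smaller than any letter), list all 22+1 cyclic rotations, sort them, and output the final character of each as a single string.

rank  rotation                 last
    0  $bbcfhghhaefafecbhadgag  g
    1  adgag$bbcfhghhaefafecbh  h
    2  aefafecbhadgag$bbcfhghh  h
    3  afecbhadgag$bbcfhghhaef  f
    4  ag$bbcfhghhaefafecbhadg  g
    5  bbcfhghhaefafecbhadgag$  $
    6  bcfhghhaefafecbhadgag$b  b
    7  bhadgag$bbcfhghhaefafec  c
    8  cbhadgag$bbcfhghhaefafe  e
    9  cfhghhaefafecbhadgag$bb  b
   10  dgag$bbcfhghhaefafecbha  a
   11  ecbhadgag$bbcfhghhaefaf  f
   12  efafecbhadgag$bbcfhghha  a
   13  fafecbhadgag$bbcfhghhae  e
   14  fecbhadgag$bbcfhghhaefa  a
   15  fhghhaefafecbhadgag$bbc  c
   16  g$bbcfhghhaefafecbhadga  a
   17  gag$bbcfhghhaefafecbhad  d
   18  ghhaefafecbhadgag$bbcfh  h
   19  hadgag$bbcfhghhaefafecb  b
   20  haefafecbhadgag$bbcfhgh  h
   21  hghhaefafecbhadgag$bbcf  f
   22  hhaefafecbhadgag$bbcfhg  g

ghhfg$bcebafaeacadhbhfg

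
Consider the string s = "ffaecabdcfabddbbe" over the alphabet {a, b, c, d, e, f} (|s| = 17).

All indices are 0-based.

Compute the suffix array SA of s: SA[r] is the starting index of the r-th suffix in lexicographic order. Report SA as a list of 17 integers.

[5, 10, 2, 14, 6, 11, 15, 4, 8, 13, 7, 12, 16, 3, 9, 1, 0]

sorted suffixes:
  #0 SA[0]=5  'abdcfabddbbe'
  #1 SA[1]=10  'abddbbe'
  #2 SA[2]=2  'aecabdcfabddbbe'
  #3 SA[3]=14  'bbe'
  #4 SA[4]=6  'bdcfabddbbe'
  #5 SA[5]=11  'bddbbe'
  #6 SA[6]=15  'be'
  #7 SA[7]=4  'cabdcfabddbbe'
  #8 SA[8]=8  'cfabddbbe'
  #9 SA[9]=13  'dbbe'
  #10 SA[10]=7  'dcfabddbbe'
  #11 SA[11]=12  'ddbbe'
  #12 SA[12]=16  'e'
  #13 SA[13]=3  'ecabdcfabddbbe'
  #14 SA[14]=9  'fabddbbe'
  #15 SA[15]=1  'faecabdcfabddbbe'
  #16 SA[16]=0  'ffaecabdcfabddbbe'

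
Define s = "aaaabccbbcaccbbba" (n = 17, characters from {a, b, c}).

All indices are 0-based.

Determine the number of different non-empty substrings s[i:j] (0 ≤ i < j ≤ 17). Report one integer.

128

rank→(start, suffix):
  0 → (16, 'a')
  1 → (0, 'aaaabccbbcaccbbba')
  2 → (1, 'aaabccbbcaccbbba')
  3 → (2, 'aabccbbcaccbbba')
  4 → (3, 'abccbbcaccbbba')
  5 → (10, 'accbbba')
  6 → (15, 'ba')
  7 → (14, 'bba')
  8 → (13, 'bbba')
  9 → (7, 'bbcaccbbba')
  10 → (8, 'bcaccbbba')
  11 → (4, 'bccbbcaccbbba')
  12 → (9, 'caccbbba')
  13 → (12, 'cbbba')
  14 → (6, 'cbbcaccbbba')
  15 → (11, 'ccbbba')
  16 → (5, 'ccbbcaccbbba')

SA = [16, 0, 1, 2, 3, 10, 15, 14, 13, 7, 8, 4, 9, 12, 6, 11, 5]
rank  pair      lcp
   1  s[16:],s[0:]  1  'a'
   2  s[0:],s[1:]  3  'aaa'
   3  s[1:],s[2:]  2  'aa'
   4  s[2:],s[3:]  1  'a'
   5  s[3:],s[10:]  1  'a'
   6  s[10:],s[15:]  0  ''
   7  s[15:],s[14:]  1  'b'
   8  s[14:],s[13:]  2  'bb'
   9  s[13:],s[7:]  2  'bb'
  10  s[7:],s[8:]  1  'b'
  11  s[8:],s[4:]  2  'bc'
  12  s[4:],s[9:]  0  ''
  13  s[9:],s[12:]  1  'c'
  14  s[12:],s[6:]  3  'cbb'
  15  s[6:],s[11:]  1  'c'
  16  s[11:],s[5:]  4  'ccbb'

n(n+1)/2 = 17·18/2 = 153
Σ LCP = 0 + 1 + 3 + 2 + 1 + 1 + 0 + 1 + 2 + 2 + 1 + 2 + 0 + 1 + 3 + 1 + 4 = 25
distinct = 153 − 25 = 128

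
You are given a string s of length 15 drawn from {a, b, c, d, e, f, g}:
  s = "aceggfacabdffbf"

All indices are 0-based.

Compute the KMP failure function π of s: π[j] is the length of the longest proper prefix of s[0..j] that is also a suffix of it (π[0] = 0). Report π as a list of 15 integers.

[0, 0, 0, 0, 0, 0, 1, 2, 1, 0, 0, 0, 0, 0, 0]

π[0] = 0
j=1 s[j]='c': π[1]=0 (border '')
j=2 s[j]='e': π[2]=0 (border '')
j=3 s[j]='g': π[3]=0 (border '')
j=4 s[j]='g': π[4]=0 (border '')
j=5 s[j]='f': π[5]=0 (border '')
j=6 s[j]='a': π[6]=1 (border 'a')
j=7 s[j]='c': π[7]=2 (border 'ac')
j=8 s[j]='a': k: 2→0; π[8]=1 (border 'a')
j=9 s[j]='b': k: 1→0; π[9]=0 (border '')
j=10 s[j]='d': π[10]=0 (border '')
j=11 s[j]='f': π[11]=0 (border '')
j=12 s[j]='f': π[12]=0 (border '')
j=13 s[j]='b': π[13]=0 (border '')
j=14 s[j]='f': π[14]=0 (border '')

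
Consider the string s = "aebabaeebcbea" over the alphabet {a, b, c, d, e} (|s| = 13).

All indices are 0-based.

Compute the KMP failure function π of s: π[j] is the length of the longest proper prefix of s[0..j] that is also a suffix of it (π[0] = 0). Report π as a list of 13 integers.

[0, 0, 0, 1, 0, 1, 2, 0, 0, 0, 0, 0, 1]

π[0] = 0
j=1 s[j]='e': π[1]=0 (border '')
j=2 s[j]='b': π[2]=0 (border '')
j=3 s[j]='a': π[3]=1 (border 'a')
j=4 s[j]='b': k: 1→0; π[4]=0 (border '')
j=5 s[j]='a': π[5]=1 (border 'a')
j=6 s[j]='e': π[6]=2 (border 'ae')
j=7 s[j]='e': k: 2→0; π[7]=0 (border '')
j=8 s[j]='b': π[8]=0 (border '')
j=9 s[j]='c': π[9]=0 (border '')
j=10 s[j]='b': π[10]=0 (border '')
j=11 s[j]='e': π[11]=0 (border '')
j=12 s[j]='a': π[12]=1 (border 'a')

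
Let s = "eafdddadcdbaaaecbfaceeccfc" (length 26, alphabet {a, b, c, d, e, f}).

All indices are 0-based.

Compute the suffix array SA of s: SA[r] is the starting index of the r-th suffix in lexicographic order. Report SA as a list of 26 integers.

rank→(start, suffix):
  0 → (11, 'aaaecbfaceeccfc')
  1 → (12, 'aaecbfaceeccfc')
  2 → (18, 'aceeccfc')
  3 → (6, 'adcdbaaaecbfaceeccfc')
  4 → (13, 'aecbfaceeccfc')
  5 → (1, 'afdddadcdbaaaecbfaceeccfc')
  6 → (10, 'baaaecbfaceeccfc')
  7 → (16, 'bfaceeccfc')
  8 → (25, 'c')
  9 → (15, 'cbfaceeccfc')
  10 → (22, 'ccfc')
  11 → (8, 'cdbaaaecbfaceeccfc')
  12 → (19, 'ceeccfc')
  13 → (23, 'cfc')
  14 → (5, 'dadcdbaaaecbfaceeccfc')
  15 → (9, 'dbaaaecbfaceeccfc')
  16 → (7, 'dcdbaaaecbfaceeccfc')
  17 → (4, 'ddadcdbaaaecbfaceeccfc')
  18 → (3, 'dddadcdbaaaecbfaceeccfc')
  19 → (0, 'eafdddadcdbaaaecbfaceeccfc')
  20 → (14, 'ecbfaceeccfc')
  21 → (21, 'eccfc')
  22 → (20, 'eeccfc')
  23 → (17, 'faceeccfc')
  24 → (24, 'fc')
  25 → (2, 'fdddadcdbaaaecbfaceeccfc')

[11, 12, 18, 6, 13, 1, 10, 16, 25, 15, 22, 8, 19, 23, 5, 9, 7, 4, 3, 0, 14, 21, 20, 17, 24, 2]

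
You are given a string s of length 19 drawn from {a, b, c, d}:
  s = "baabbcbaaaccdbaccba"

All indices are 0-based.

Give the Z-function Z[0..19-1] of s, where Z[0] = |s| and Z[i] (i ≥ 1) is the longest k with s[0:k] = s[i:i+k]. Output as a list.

[19, 0, 0, 1, 1, 0, 3, 0, 0, 0, 0, 0, 0, 2, 0, 0, 0, 2, 0]

Z[0]=19
i=1: fresh scan; Z[1]=0
i=2: fresh scan; Z[2]=0
i=3: fresh scan; Z[3]=1 grow→box=[3,4)
i=4: fresh scan; Z[4]=1 grow→box=[4,5)
i=5: fresh scan; Z[5]=0
i=6: fresh scan; Z[6]=3 grow→box=[6,9)
i=7: min(r-i=2, Z[1]=0)=0; Z[7]=0
i=8: min(r-i=1, Z[2]=0)=0; Z[8]=0
i=9: fresh scan; Z[9]=0
i=10: fresh scan; Z[10]=0
i=11: fresh scan; Z[11]=0
i=12: fresh scan; Z[12]=0
i=13: fresh scan; Z[13]=2 grow→box=[13,15)
i=14: min(r-i=1, Z[1]=0)=0; Z[14]=0
i=15: fresh scan; Z[15]=0
i=16: fresh scan; Z[16]=0
i=17: fresh scan; Z[17]=2 grow→box=[17,19)
i=18: min(r-i=1, Z[1]=0)=0; Z[18]=0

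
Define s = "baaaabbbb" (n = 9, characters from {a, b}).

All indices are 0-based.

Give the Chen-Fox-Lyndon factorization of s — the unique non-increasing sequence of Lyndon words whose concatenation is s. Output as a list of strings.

emit factor 1: 'b' (i=0, period=1)
emit factor 2: 'aaaabbbb' (i=1, period=8)

["b", "aaaabbbb"]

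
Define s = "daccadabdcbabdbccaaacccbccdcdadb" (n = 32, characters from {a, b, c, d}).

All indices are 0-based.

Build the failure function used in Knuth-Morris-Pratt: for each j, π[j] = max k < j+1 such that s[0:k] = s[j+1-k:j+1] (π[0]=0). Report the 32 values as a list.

[0, 0, 0, 0, 0, 1, 2, 0, 1, 0, 0, 0, 0, 1, 0, 0, 0, 0, 0, 0, 0, 0, 0, 0, 0, 0, 1, 0, 1, 2, 1, 0]

π[0] = 0
j=1 s[j]='a': π[1]=0 (border '')
j=2 s[j]='c': π[2]=0 (border '')
j=3 s[j]='c': π[3]=0 (border '')
j=4 s[j]='a': π[4]=0 (border '')
j=5 s[j]='d': π[5]=1 (border 'd')
j=6 s[j]='a': π[6]=2 (border 'da')
j=7 s[j]='b': k: 2→0; π[7]=0 (border '')
j=8 s[j]='d': π[8]=1 (border 'd')
j=9 s[j]='c': k: 1→0; π[9]=0 (border '')
j=10 s[j]='b': π[10]=0 (border '')
j=11 s[j]='a': π[11]=0 (border '')
j=12 s[j]='b': π[12]=0 (border '')
j=13 s[j]='d': π[13]=1 (border 'd')
j=14 s[j]='b': k: 1→0; π[14]=0 (border '')
j=15 s[j]='c': π[15]=0 (border '')
j=16 s[j]='c': π[16]=0 (border '')
j=17 s[j]='a': π[17]=0 (border '')
j=18 s[j]='a': π[18]=0 (border '')
j=19 s[j]='a': π[19]=0 (border '')
j=20 s[j]='c': π[20]=0 (border '')
j=21 s[j]='c': π[21]=0 (border '')
j=22 s[j]='c': π[22]=0 (border '')
j=23 s[j]='b': π[23]=0 (border '')
j=24 s[j]='c': π[24]=0 (border '')
j=25 s[j]='c': π[25]=0 (border '')
j=26 s[j]='d': π[26]=1 (border 'd')
j=27 s[j]='c': k: 1→0; π[27]=0 (border '')
j=28 s[j]='d': π[28]=1 (border 'd')
j=29 s[j]='a': π[29]=2 (border 'da')
j=30 s[j]='d': k: 2→0; π[30]=1 (border 'd')
j=31 s[j]='b': k: 1→0; π[31]=0 (border '')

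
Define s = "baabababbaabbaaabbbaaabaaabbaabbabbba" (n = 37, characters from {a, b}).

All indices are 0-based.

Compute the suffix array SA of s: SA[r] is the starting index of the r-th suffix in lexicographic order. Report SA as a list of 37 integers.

sorted suffixes:
  #0 SA[0]=36  'a'
  #1 SA[1]=19  'aaabaaabbaabbabbba'
  #2 SA[2]=23  'aaabbaabbabbba'
  #3 SA[3]=13  'aaabbbaaabaaabbaabbabbba'
  #4 SA[4]=20  'aabaaabbaabbabbba'
  #5 SA[5]=1  'aabababbaabbaaabbbaaabaaabbaabbabbba'
  #6 SA[6]=9  'aabbaaabbbaaabaaabbaabbabbba'
  #7 SA[7]=24  'aabbaabbabbba'
  #8 SA[8]=28  'aabbabbba'
  #9 SA[9]=14  'aabbbaaabaaabbaabbabbba'
  #10 SA[10]=21  'abaaabbaabbabbba'
  #11 SA[11]=2  'abababbaabbaaabbbaaabaaabbaabbabbba'
  #12 SA[12]=4  'ababbaabbaaabbbaaabaaabbaabbabbba'
  #13 SA[13]=10  'abbaaabbbaaabaaabbaabbabbba'
  #14 SA[14]=6  'abbaabbaaabbbaaabaaabbaabbabbba'
  #15 SA[15]=25  'abbaabbabbba'
  #16 SA[16]=29  'abbabbba'
  #17 SA[17]=32  'abbba'
  #18 SA[18]=15  'abbbaaabaaabbaabbabbba'
  #19 SA[19]=35  'ba'
  #20 SA[20]=18  'baaabaaabbaabbabbba'
  #21 SA[21]=22  'baaabbaabbabbba'
  #22 SA[22]=12  'baaabbbaaabaaabbaabbabbba'
  #23 SA[23]=0  'baabababbaabbaaabbbaaabaaabbaabbabbba'
  #24 SA[24]=8  'baabbaaabbbaaabaaabbaabbabbba'
  #25 SA[25]=27  'baabbabbba'
  #26 SA[26]=3  'bababbaabbaaabbbaaabaaabbaabbabbba'
  #27 SA[27]=5  'babbaabbaaabbbaaabaaabbaabbabbba'
  #28 SA[28]=31  'babbba'
  #29 SA[29]=34  'bba'
  #30 SA[30]=17  'bbaaabaaabbaabbabbba'
  #31 SA[31]=11  'bbaaabbbaaabaaabbaabbabbba'
  #32 SA[32]=7  'bbaabbaaabbbaaabaaabbaabbabbba'
  #33 SA[33]=26  'bbaabbabbba'
  #34 SA[34]=30  'bbabbba'
  #35 SA[35]=33  'bbba'
  #36 SA[36]=16  'bbbaaabaaabbaabbabbba'

[36, 19, 23, 13, 20, 1, 9, 24, 28, 14, 21, 2, 4, 10, 6, 25, 29, 32, 15, 35, 18, 22, 12, 0, 8, 27, 3, 5, 31, 34, 17, 11, 7, 26, 30, 33, 16]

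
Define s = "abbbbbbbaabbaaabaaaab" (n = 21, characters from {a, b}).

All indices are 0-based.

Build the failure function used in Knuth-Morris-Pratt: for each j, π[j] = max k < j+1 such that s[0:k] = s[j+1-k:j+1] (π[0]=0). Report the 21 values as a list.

π[0] = 0
j=1 s[j]='b': π[1]=0 (border '')
j=2 s[j]='b': π[2]=0 (border '')
j=3 s[j]='b': π[3]=0 (border '')
j=4 s[j]='b': π[4]=0 (border '')
j=5 s[j]='b': π[5]=0 (border '')
j=6 s[j]='b': π[6]=0 (border '')
j=7 s[j]='b': π[7]=0 (border '')
j=8 s[j]='a': π[8]=1 (border 'a')
j=9 s[j]='a': k: 1→0; π[9]=1 (border 'a')
j=10 s[j]='b': π[10]=2 (border 'ab')
j=11 s[j]='b': π[11]=3 (border 'abb')
j=12 s[j]='a': k: 3→0; π[12]=1 (border 'a')
j=13 s[j]='a': k: 1→0; π[13]=1 (border 'a')
j=14 s[j]='a': k: 1→0; π[14]=1 (border 'a')
j=15 s[j]='b': π[15]=2 (border 'ab')
j=16 s[j]='a': k: 2→0; π[16]=1 (border 'a')
j=17 s[j]='a': k: 1→0; π[17]=1 (border 'a')
j=18 s[j]='a': k: 1→0; π[18]=1 (border 'a')
j=19 s[j]='a': k: 1→0; π[19]=1 (border 'a')
j=20 s[j]='b': π[20]=2 (border 'ab')

[0, 0, 0, 0, 0, 0, 0, 0, 1, 1, 2, 3, 1, 1, 1, 2, 1, 1, 1, 1, 2]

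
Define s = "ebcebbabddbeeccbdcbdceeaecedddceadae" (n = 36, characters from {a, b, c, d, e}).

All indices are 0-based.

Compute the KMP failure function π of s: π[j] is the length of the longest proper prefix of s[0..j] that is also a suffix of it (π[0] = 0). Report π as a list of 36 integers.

[0, 0, 0, 1, 2, 0, 0, 0, 0, 0, 0, 1, 1, 0, 0, 0, 0, 0, 0, 0, 0, 1, 1, 0, 1, 0, 1, 0, 0, 0, 0, 1, 0, 0, 0, 1]

π[0] = 0
j=1 s[j]='b': π[1]=0 (border '')
j=2 s[j]='c': π[2]=0 (border '')
j=3 s[j]='e': π[3]=1 (border 'e')
j=4 s[j]='b': π[4]=2 (border 'eb')
j=5 s[j]='b': k: 2→0; π[5]=0 (border '')
j=6 s[j]='a': π[6]=0 (border '')
j=7 s[j]='b': π[7]=0 (border '')
j=8 s[j]='d': π[8]=0 (border '')
j=9 s[j]='d': π[9]=0 (border '')
j=10 s[j]='b': π[10]=0 (border '')
j=11 s[j]='e': π[11]=1 (border 'e')
j=12 s[j]='e': k: 1→0; π[12]=1 (border 'e')
j=13 s[j]='c': k: 1→0; π[13]=0 (border '')
j=14 s[j]='c': π[14]=0 (border '')
j=15 s[j]='b': π[15]=0 (border '')
j=16 s[j]='d': π[16]=0 (border '')
j=17 s[j]='c': π[17]=0 (border '')
j=18 s[j]='b': π[18]=0 (border '')
j=19 s[j]='d': π[19]=0 (border '')
j=20 s[j]='c': π[20]=0 (border '')
j=21 s[j]='e': π[21]=1 (border 'e')
j=22 s[j]='e': k: 1→0; π[22]=1 (border 'e')
j=23 s[j]='a': k: 1→0; π[23]=0 (border '')
j=24 s[j]='e': π[24]=1 (border 'e')
j=25 s[j]='c': k: 1→0; π[25]=0 (border '')
j=26 s[j]='e': π[26]=1 (border 'e')
j=27 s[j]='d': k: 1→0; π[27]=0 (border '')
j=28 s[j]='d': π[28]=0 (border '')
j=29 s[j]='d': π[29]=0 (border '')
j=30 s[j]='c': π[30]=0 (border '')
j=31 s[j]='e': π[31]=1 (border 'e')
j=32 s[j]='a': k: 1→0; π[32]=0 (border '')
j=33 s[j]='d': π[33]=0 (border '')
j=34 s[j]='a': π[34]=0 (border '')
j=35 s[j]='e': π[35]=1 (border 'e')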